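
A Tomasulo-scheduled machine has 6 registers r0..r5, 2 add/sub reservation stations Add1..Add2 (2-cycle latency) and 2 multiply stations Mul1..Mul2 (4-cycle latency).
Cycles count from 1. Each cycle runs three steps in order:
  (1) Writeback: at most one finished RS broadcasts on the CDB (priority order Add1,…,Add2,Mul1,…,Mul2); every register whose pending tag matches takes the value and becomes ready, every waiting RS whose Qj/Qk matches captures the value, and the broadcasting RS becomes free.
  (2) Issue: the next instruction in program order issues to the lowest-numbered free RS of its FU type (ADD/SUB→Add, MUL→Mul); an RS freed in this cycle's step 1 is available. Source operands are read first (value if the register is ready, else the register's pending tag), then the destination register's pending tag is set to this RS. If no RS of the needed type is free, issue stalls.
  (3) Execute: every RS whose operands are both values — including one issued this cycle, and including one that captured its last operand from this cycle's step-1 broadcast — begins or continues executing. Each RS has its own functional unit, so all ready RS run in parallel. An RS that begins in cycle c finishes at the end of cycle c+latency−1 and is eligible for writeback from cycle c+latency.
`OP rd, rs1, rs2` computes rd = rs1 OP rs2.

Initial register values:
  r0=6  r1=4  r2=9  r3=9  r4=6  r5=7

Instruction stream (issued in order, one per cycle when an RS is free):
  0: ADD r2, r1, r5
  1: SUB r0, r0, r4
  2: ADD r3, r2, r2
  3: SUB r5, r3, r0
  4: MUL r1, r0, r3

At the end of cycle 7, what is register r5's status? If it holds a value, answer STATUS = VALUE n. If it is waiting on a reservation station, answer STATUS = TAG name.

c1: issue ADD r2<-Add1 | r0:6,r1:4,r2:Add1,r3:9,r4:6,r5:7
c2: issue SUB r0<-Add2 | r0:Add2,r1:4,r2:Add1,r3:9,r4:6,r5:7
c3: CDB Add1=11; issue ADD r3<-Add1 | r0:Add2,r1:4,r2:11,r3:Add1,r4:6,r5:7
c4: CDB Add2=0; issue SUB r5<-Add2 | r0:0,r1:4,r2:11,r3:Add1,r4:6,r5:Add2
c5: CDB Add1=22; issue MUL r1<-Mul1 | r0:0,r1:Mul1,r2:11,r3:22,r4:6,r5:Add2
c6: - | r0:0,r1:Mul1,r2:11,r3:22,r4:6,r5:Add2
c7: CDB Add2=22 | r0:0,r1:Mul1,r2:11,r3:22,r4:6,r5:22

STATUS = VALUE 22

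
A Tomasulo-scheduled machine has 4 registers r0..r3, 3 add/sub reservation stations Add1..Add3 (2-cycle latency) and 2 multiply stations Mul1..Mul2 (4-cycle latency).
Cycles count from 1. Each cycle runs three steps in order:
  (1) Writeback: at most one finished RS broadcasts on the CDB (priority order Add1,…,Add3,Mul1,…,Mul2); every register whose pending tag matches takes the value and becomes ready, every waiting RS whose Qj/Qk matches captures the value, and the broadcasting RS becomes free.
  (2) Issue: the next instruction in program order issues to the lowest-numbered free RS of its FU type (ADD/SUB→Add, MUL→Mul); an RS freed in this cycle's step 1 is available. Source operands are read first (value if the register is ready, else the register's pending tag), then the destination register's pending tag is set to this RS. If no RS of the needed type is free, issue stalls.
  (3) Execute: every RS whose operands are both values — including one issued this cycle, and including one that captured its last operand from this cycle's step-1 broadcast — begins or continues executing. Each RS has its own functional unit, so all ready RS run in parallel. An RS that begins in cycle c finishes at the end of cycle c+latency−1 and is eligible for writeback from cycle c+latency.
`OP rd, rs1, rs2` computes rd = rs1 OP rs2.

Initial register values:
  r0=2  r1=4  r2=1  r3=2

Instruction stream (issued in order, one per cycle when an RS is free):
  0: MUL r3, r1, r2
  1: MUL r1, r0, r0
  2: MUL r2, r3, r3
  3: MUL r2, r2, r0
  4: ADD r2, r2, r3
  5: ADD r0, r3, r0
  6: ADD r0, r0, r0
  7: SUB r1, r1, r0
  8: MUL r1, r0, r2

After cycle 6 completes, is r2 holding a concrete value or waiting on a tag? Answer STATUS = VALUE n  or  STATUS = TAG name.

cycle 1: issue MUL r3<-Mul1 // r0:2,r1:4,r2:1,r3:Mul1
cycle 2: issue MUL r1<-Mul2 // r0:2,r1:Mul2,r2:1,r3:Mul1
cycle 3: stall // r0:2,r1:Mul2,r2:1,r3:Mul1
cycle 4: stall // r0:2,r1:Mul2,r2:1,r3:Mul1
cycle 5: CDB Mul1=4; issue MUL r2<-Mul1 // r0:2,r1:Mul2,r2:Mul1,r3:4
cycle 6: CDB Mul2=4; issue MUL r2<-Mul2 // r0:2,r1:4,r2:Mul2,r3:4

STATUS = TAG Mul2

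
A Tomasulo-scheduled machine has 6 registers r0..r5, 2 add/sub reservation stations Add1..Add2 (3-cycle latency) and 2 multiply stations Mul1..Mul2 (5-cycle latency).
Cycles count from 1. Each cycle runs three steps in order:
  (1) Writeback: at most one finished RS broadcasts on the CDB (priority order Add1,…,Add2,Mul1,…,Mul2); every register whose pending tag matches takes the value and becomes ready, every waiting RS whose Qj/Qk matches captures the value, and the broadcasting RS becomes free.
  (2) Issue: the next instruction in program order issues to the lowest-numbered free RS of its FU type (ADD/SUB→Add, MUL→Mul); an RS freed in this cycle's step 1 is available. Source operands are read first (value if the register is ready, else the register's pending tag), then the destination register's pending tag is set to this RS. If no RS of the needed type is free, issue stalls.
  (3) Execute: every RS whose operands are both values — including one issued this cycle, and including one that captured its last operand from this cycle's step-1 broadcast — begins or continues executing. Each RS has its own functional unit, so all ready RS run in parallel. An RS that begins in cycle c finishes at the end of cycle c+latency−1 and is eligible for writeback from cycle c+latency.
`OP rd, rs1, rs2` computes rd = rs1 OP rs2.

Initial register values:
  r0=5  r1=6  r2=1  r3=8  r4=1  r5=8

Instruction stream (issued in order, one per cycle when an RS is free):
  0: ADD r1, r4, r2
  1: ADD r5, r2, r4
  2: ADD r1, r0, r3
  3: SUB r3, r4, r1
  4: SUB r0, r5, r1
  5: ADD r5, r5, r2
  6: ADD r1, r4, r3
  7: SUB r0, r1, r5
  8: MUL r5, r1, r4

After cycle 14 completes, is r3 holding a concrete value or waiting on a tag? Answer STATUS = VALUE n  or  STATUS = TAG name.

STATUS = VALUE -12

cycle 1: issue ADD r1<-Add1 // r0:5,r1:Add1,r2:1,r3:8,r4:1,r5:8
cycle 2: issue ADD r5<-Add2 // r0:5,r1:Add1,r2:1,r3:8,r4:1,r5:Add2
cycle 3: stall // r0:5,r1:Add1,r2:1,r3:8,r4:1,r5:Add2
cycle 4: CDB Add1=2; issue ADD r1<-Add1 // r0:5,r1:Add1,r2:1,r3:8,r4:1,r5:Add2
cycle 5: CDB Add2=2; issue SUB r3<-Add2 // r0:5,r1:Add1,r2:1,r3:Add2,r4:1,r5:2
cycle 6: stall // r0:5,r1:Add1,r2:1,r3:Add2,r4:1,r5:2
cycle 7: CDB Add1=13; issue SUB r0<-Add1 // r0:Add1,r1:13,r2:1,r3:Add2,r4:1,r5:2
cycle 8: stall // r0:Add1,r1:13,r2:1,r3:Add2,r4:1,r5:2
cycle 9: stall // r0:Add1,r1:13,r2:1,r3:Add2,r4:1,r5:2
cycle 10: CDB Add1=-11; issue ADD r5<-Add1 // r0:-11,r1:13,r2:1,r3:Add2,r4:1,r5:Add1
cycle 11: CDB Add2=-12; issue ADD r1<-Add2 // r0:-11,r1:Add2,r2:1,r3:-12,r4:1,r5:Add1
cycle 12: stall // r0:-11,r1:Add2,r2:1,r3:-12,r4:1,r5:Add1
cycle 13: CDB Add1=3; issue SUB r0<-Add1 // r0:Add1,r1:Add2,r2:1,r3:-12,r4:1,r5:3
cycle 14: CDB Add2=-11; issue MUL r5<-Mul1 // r0:Add1,r1:-11,r2:1,r3:-12,r4:1,r5:Mul1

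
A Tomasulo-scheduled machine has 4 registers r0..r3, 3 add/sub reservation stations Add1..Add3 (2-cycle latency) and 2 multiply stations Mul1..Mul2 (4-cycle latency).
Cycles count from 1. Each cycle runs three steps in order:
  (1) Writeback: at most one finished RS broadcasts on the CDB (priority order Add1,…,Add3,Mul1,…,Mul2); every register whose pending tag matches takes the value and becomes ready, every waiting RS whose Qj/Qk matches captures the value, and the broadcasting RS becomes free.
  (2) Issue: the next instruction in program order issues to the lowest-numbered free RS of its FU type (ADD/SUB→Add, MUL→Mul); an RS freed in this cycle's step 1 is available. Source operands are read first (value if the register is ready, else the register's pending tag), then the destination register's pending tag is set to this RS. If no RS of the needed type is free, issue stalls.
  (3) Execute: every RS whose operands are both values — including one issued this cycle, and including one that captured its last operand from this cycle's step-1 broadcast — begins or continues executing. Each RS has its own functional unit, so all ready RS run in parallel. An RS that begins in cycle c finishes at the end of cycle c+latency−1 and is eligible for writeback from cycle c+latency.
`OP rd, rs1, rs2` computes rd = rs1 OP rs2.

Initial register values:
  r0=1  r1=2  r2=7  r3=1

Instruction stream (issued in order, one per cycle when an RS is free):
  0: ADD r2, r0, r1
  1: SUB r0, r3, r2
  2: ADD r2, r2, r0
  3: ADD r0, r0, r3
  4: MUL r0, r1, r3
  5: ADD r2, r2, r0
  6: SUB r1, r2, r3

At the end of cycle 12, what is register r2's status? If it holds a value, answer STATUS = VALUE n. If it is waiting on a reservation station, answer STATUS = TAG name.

STATUS = VALUE 3

c1: issue ADD r2<-Add1 | r0:1,r1:2,r2:Add1,r3:1
c2: issue SUB r0<-Add2 | r0:Add2,r1:2,r2:Add1,r3:1
c3: CDB Add1=3; issue ADD r2<-Add1 | r0:Add2,r1:2,r2:Add1,r3:1
c4: issue ADD r0<-Add3 | r0:Add3,r1:2,r2:Add1,r3:1
c5: CDB Add2=-2; issue MUL r0<-Mul1 | r0:Mul1,r1:2,r2:Add1,r3:1
c6: issue ADD r2<-Add2 | r0:Mul1,r1:2,r2:Add2,r3:1
c7: CDB Add1=1; issue SUB r1<-Add1 | r0:Mul1,r1:Add1,r2:Add2,r3:1
c8: CDB Add3=-1 | r0:Mul1,r1:Add1,r2:Add2,r3:1
c9: CDB Mul1=2 | r0:2,r1:Add1,r2:Add2,r3:1
c10: - | r0:2,r1:Add1,r2:Add2,r3:1
c11: CDB Add2=3 | r0:2,r1:Add1,r2:3,r3:1
c12: - | r0:2,r1:Add1,r2:3,r3:1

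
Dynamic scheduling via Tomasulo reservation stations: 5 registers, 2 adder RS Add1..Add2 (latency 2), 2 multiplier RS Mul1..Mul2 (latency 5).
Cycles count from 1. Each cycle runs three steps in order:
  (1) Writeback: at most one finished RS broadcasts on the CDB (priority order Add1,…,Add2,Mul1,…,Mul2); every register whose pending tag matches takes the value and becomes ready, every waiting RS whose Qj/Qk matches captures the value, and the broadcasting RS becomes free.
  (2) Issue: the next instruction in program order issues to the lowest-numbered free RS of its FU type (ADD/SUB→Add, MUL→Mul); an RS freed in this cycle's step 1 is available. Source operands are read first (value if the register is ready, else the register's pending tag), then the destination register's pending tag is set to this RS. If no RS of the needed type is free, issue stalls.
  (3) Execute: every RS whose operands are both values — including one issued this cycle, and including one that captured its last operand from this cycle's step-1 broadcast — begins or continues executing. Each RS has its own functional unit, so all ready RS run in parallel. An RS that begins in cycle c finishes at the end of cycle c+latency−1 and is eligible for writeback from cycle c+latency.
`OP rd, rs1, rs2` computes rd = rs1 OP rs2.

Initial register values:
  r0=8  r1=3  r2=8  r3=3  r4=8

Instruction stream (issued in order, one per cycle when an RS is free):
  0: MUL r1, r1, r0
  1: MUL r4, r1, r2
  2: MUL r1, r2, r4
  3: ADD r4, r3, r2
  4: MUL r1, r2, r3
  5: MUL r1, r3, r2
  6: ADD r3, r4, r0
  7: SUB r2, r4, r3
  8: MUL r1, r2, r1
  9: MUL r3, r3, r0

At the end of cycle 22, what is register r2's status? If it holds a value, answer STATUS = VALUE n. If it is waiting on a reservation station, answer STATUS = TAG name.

STATUS = VALUE -8

c1: issue MUL r1<-Mul1 | r0:8,r1:Mul1,r2:8,r3:3,r4:8
c2: issue MUL r4<-Mul2 | r0:8,r1:Mul1,r2:8,r3:3,r4:Mul2
c3: stall | r0:8,r1:Mul1,r2:8,r3:3,r4:Mul2
c4: stall | r0:8,r1:Mul1,r2:8,r3:3,r4:Mul2
c5: stall | r0:8,r1:Mul1,r2:8,r3:3,r4:Mul2
c6: CDB Mul1=24; issue MUL r1<-Mul1 | r0:8,r1:Mul1,r2:8,r3:3,r4:Mul2
c7: issue ADD r4<-Add1 | r0:8,r1:Mul1,r2:8,r3:3,r4:Add1
c8: stall | r0:8,r1:Mul1,r2:8,r3:3,r4:Add1
c9: CDB Add1=11; stall | r0:8,r1:Mul1,r2:8,r3:3,r4:11
c10: stall | r0:8,r1:Mul1,r2:8,r3:3,r4:11
c11: CDB Mul2=192; issue MUL r1<-Mul2 | r0:8,r1:Mul2,r2:8,r3:3,r4:11
c12: stall | r0:8,r1:Mul2,r2:8,r3:3,r4:11
c13: stall | r0:8,r1:Mul2,r2:8,r3:3,r4:11
c14: stall | r0:8,r1:Mul2,r2:8,r3:3,r4:11
c15: stall | r0:8,r1:Mul2,r2:8,r3:3,r4:11
c16: CDB Mul1=1536; issue MUL r1<-Mul1 | r0:8,r1:Mul1,r2:8,r3:3,r4:11
c17: CDB Mul2=24; issue ADD r3<-Add1 | r0:8,r1:Mul1,r2:8,r3:Add1,r4:11
c18: issue SUB r2<-Add2 | r0:8,r1:Mul1,r2:Add2,r3:Add1,r4:11
c19: CDB Add1=19; issue MUL r1<-Mul2 | r0:8,r1:Mul2,r2:Add2,r3:19,r4:11
c20: stall | r0:8,r1:Mul2,r2:Add2,r3:19,r4:11
c21: CDB Add2=-8; stall | r0:8,r1:Mul2,r2:-8,r3:19,r4:11
c22: CDB Mul1=24; issue MUL r3<-Mul1 | r0:8,r1:Mul2,r2:-8,r3:Mul1,r4:11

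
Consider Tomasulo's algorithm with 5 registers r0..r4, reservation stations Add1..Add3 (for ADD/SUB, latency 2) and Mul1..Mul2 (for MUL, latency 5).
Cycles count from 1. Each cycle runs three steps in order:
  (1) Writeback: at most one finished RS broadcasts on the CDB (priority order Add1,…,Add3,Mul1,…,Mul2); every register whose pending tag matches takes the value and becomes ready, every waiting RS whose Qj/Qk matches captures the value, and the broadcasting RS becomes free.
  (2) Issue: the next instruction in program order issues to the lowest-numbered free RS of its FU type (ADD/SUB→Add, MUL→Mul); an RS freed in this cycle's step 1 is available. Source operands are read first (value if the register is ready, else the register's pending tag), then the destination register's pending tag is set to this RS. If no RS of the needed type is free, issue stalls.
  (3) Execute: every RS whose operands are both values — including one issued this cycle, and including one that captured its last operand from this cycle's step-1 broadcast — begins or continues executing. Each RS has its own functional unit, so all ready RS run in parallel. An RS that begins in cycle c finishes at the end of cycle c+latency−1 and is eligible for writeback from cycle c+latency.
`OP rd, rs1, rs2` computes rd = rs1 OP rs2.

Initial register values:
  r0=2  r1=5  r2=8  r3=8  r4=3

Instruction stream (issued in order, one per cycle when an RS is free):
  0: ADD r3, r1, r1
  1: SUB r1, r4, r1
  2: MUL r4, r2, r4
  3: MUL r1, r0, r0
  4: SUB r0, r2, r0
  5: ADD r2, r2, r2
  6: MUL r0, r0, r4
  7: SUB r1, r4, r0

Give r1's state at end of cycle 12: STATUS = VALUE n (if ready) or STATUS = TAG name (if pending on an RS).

STATUS = TAG Add1

c1: issue ADD r3<-Add1 | r0:2,r1:5,r2:8,r3:Add1,r4:3
c2: issue SUB r1<-Add2 | r0:2,r1:Add2,r2:8,r3:Add1,r4:3
c3: CDB Add1=10; issue MUL r4<-Mul1 | r0:2,r1:Add2,r2:8,r3:10,r4:Mul1
c4: CDB Add2=-2; issue MUL r1<-Mul2 | r0:2,r1:Mul2,r2:8,r3:10,r4:Mul1
c5: issue SUB r0<-Add1 | r0:Add1,r1:Mul2,r2:8,r3:10,r4:Mul1
c6: issue ADD r2<-Add2 | r0:Add1,r1:Mul2,r2:Add2,r3:10,r4:Mul1
c7: CDB Add1=6; stall | r0:6,r1:Mul2,r2:Add2,r3:10,r4:Mul1
c8: CDB Add2=16; stall | r0:6,r1:Mul2,r2:16,r3:10,r4:Mul1
c9: CDB Mul1=24; issue MUL r0<-Mul1 | r0:Mul1,r1:Mul2,r2:16,r3:10,r4:24
c10: CDB Mul2=4; issue SUB r1<-Add1 | r0:Mul1,r1:Add1,r2:16,r3:10,r4:24
c11: - | r0:Mul1,r1:Add1,r2:16,r3:10,r4:24
c12: - | r0:Mul1,r1:Add1,r2:16,r3:10,r4:24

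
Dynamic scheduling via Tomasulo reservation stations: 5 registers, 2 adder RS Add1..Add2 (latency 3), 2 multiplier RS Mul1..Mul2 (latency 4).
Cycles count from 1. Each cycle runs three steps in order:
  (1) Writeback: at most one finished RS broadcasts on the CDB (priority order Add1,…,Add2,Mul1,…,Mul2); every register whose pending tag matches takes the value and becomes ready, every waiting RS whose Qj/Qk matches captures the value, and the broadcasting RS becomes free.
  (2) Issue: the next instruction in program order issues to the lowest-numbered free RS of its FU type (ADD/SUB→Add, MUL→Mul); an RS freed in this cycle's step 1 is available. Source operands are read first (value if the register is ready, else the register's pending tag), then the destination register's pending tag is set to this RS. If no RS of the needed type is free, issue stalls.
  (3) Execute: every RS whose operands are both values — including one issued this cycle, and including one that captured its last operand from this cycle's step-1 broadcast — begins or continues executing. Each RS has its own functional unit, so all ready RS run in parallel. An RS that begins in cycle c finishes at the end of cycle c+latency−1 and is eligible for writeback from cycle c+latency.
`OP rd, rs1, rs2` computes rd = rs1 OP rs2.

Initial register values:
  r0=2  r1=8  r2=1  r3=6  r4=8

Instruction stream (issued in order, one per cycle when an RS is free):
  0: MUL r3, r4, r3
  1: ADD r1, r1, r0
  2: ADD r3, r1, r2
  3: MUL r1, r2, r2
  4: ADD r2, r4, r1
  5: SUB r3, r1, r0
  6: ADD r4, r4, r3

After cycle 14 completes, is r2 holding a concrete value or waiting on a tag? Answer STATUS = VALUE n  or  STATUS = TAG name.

STATUS = VALUE 9

  c1: issue MUL r3<-Mul1  regs: r0:2,r1:8,r2:1,r3:Mul1,r4:8
  c2: issue ADD r1<-Add1  regs: r0:2,r1:Add1,r2:1,r3:Mul1,r4:8
  c3: issue ADD r3<-Add2  regs: r0:2,r1:Add1,r2:1,r3:Add2,r4:8
  c4: issue MUL r1<-Mul2  regs: r0:2,r1:Mul2,r2:1,r3:Add2,r4:8
  c5: CDB Add1=10; issue ADD r2<-Add1  regs: r0:2,r1:Mul2,r2:Add1,r3:Add2,r4:8
  c6: CDB Mul1=48; stall  regs: r0:2,r1:Mul2,r2:Add1,r3:Add2,r4:8
  c7: stall  regs: r0:2,r1:Mul2,r2:Add1,r3:Add2,r4:8
  c8: CDB Add2=11; issue SUB r3<-Add2  regs: r0:2,r1:Mul2,r2:Add1,r3:Add2,r4:8
  c9: CDB Mul2=1; stall  regs: r0:2,r1:1,r2:Add1,r3:Add2,r4:8
  c10: stall  regs: r0:2,r1:1,r2:Add1,r3:Add2,r4:8
  c11: stall  regs: r0:2,r1:1,r2:Add1,r3:Add2,r4:8
  c12: CDB Add1=9; issue ADD r4<-Add1  regs: r0:2,r1:1,r2:9,r3:Add2,r4:Add1
  c13: CDB Add2=-1  regs: r0:2,r1:1,r2:9,r3:-1,r4:Add1
  c14: -  regs: r0:2,r1:1,r2:9,r3:-1,r4:Add1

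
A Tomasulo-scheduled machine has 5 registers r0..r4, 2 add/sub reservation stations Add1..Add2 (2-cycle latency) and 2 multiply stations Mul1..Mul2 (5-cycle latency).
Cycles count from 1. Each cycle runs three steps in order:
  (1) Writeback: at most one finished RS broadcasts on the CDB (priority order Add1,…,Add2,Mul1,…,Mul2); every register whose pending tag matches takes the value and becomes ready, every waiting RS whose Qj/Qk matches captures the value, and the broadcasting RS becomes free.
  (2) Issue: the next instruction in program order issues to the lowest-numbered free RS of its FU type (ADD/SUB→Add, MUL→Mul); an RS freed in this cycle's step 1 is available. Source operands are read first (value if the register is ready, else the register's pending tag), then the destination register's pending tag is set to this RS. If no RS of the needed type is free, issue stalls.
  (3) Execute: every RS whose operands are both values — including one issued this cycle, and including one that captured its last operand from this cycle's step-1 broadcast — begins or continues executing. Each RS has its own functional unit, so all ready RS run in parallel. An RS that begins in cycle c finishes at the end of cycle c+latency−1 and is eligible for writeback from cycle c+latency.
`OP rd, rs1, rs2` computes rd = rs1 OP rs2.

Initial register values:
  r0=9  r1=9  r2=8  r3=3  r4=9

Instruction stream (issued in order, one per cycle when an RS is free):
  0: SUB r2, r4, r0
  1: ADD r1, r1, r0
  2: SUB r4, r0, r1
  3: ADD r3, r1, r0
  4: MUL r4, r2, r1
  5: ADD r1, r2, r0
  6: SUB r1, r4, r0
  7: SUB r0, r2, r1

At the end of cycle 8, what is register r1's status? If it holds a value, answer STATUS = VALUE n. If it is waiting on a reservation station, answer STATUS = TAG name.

STATUS = TAG Add2

c1: issue SUB r2<-Add1 | r0:9,r1:9,r2:Add1,r3:3,r4:9
c2: issue ADD r1<-Add2 | r0:9,r1:Add2,r2:Add1,r3:3,r4:9
c3: CDB Add1=0; issue SUB r4<-Add1 | r0:9,r1:Add2,r2:0,r3:3,r4:Add1
c4: CDB Add2=18; issue ADD r3<-Add2 | r0:9,r1:18,r2:0,r3:Add2,r4:Add1
c5: issue MUL r4<-Mul1 | r0:9,r1:18,r2:0,r3:Add2,r4:Mul1
c6: CDB Add1=-9; issue ADD r1<-Add1 | r0:9,r1:Add1,r2:0,r3:Add2,r4:Mul1
c7: CDB Add2=27; issue SUB r1<-Add2 | r0:9,r1:Add2,r2:0,r3:27,r4:Mul1
c8: CDB Add1=9; issue SUB r0<-Add1 | r0:Add1,r1:Add2,r2:0,r3:27,r4:Mul1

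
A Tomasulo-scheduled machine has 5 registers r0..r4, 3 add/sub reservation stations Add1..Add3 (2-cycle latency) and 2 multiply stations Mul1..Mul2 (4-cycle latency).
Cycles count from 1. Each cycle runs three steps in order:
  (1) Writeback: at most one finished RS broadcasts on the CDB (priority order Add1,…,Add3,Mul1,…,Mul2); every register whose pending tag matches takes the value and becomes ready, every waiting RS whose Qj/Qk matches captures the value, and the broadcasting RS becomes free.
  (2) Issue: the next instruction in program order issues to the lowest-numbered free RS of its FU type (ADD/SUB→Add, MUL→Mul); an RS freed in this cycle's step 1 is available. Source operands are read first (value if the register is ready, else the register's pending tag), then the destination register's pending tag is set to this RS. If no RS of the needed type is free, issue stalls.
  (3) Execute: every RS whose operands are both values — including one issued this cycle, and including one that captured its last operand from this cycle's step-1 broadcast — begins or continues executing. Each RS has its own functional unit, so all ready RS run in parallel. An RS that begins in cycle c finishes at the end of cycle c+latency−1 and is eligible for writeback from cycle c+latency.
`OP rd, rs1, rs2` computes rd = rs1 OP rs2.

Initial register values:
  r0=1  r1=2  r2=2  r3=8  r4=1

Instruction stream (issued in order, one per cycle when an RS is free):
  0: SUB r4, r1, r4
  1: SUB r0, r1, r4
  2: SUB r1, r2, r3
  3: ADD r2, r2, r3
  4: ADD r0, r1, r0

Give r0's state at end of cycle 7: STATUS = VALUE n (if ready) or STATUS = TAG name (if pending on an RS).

STATUS = TAG Add1

cycle 1: issue SUB r4<-Add1 // r0:1,r1:2,r2:2,r3:8,r4:Add1
cycle 2: issue SUB r0<-Add2 // r0:Add2,r1:2,r2:2,r3:8,r4:Add1
cycle 3: CDB Add1=1; issue SUB r1<-Add1 // r0:Add2,r1:Add1,r2:2,r3:8,r4:1
cycle 4: issue ADD r2<-Add3 // r0:Add2,r1:Add1,r2:Add3,r3:8,r4:1
cycle 5: CDB Add1=-6; issue ADD r0<-Add1 // r0:Add1,r1:-6,r2:Add3,r3:8,r4:1
cycle 6: CDB Add2=1 // r0:Add1,r1:-6,r2:Add3,r3:8,r4:1
cycle 7: CDB Add3=10 // r0:Add1,r1:-6,r2:10,r3:8,r4:1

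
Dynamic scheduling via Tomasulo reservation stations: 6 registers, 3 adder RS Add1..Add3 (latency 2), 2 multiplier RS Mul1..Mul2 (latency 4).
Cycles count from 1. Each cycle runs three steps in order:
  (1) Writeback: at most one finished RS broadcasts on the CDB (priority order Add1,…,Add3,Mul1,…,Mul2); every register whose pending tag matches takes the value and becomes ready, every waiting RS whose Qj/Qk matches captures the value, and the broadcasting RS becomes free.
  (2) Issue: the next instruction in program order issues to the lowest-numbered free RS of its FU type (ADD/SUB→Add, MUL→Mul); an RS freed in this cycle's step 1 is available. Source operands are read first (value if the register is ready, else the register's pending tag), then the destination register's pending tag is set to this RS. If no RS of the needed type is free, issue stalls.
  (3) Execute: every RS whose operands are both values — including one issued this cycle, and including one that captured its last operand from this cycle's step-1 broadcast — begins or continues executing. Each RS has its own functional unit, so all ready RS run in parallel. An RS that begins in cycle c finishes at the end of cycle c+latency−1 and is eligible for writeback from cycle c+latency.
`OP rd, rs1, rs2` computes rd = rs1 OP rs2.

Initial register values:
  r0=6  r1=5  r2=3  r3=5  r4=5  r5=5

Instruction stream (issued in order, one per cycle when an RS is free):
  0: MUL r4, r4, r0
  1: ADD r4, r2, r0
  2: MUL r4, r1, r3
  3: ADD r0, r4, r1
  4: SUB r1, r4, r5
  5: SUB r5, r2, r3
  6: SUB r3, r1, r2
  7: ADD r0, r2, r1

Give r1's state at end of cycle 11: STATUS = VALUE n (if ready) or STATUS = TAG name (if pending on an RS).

c1: issue MUL r4<-Mul1 | r0:6,r1:5,r2:3,r3:5,r4:Mul1,r5:5
c2: issue ADD r4<-Add1 | r0:6,r1:5,r2:3,r3:5,r4:Add1,r5:5
c3: issue MUL r4<-Mul2 | r0:6,r1:5,r2:3,r3:5,r4:Mul2,r5:5
c4: CDB Add1=9; issue ADD r0<-Add1 | r0:Add1,r1:5,r2:3,r3:5,r4:Mul2,r5:5
c5: CDB Mul1=30; issue SUB r1<-Add2 | r0:Add1,r1:Add2,r2:3,r3:5,r4:Mul2,r5:5
c6: issue SUB r5<-Add3 | r0:Add1,r1:Add2,r2:3,r3:5,r4:Mul2,r5:Add3
c7: CDB Mul2=25; stall | r0:Add1,r1:Add2,r2:3,r3:5,r4:25,r5:Add3
c8: CDB Add3=-2; issue SUB r3<-Add3 | r0:Add1,r1:Add2,r2:3,r3:Add3,r4:25,r5:-2
c9: CDB Add1=30; issue ADD r0<-Add1 | r0:Add1,r1:Add2,r2:3,r3:Add3,r4:25,r5:-2
c10: CDB Add2=20 | r0:Add1,r1:20,r2:3,r3:Add3,r4:25,r5:-2
c11: - | r0:Add1,r1:20,r2:3,r3:Add3,r4:25,r5:-2

STATUS = VALUE 20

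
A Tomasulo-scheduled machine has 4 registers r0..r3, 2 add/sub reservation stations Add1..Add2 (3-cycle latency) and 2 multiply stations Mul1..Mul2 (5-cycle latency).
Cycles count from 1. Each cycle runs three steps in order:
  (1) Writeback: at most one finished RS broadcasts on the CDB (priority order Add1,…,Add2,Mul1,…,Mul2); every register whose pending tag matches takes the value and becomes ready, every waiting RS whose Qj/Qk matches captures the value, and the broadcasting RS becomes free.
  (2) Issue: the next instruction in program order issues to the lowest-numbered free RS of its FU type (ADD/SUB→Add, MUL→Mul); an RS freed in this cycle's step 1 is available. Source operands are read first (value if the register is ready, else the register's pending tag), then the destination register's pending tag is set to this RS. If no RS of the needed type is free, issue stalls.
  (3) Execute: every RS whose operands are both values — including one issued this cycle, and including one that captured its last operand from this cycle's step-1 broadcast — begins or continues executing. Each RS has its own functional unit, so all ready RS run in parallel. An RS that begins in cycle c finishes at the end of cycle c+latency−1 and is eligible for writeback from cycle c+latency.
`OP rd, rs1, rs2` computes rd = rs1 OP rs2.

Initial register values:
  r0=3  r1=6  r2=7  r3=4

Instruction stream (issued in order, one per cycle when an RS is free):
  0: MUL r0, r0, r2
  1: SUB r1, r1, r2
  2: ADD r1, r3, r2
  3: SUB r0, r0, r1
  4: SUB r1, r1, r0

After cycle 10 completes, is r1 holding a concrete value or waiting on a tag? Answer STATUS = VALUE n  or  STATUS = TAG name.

c1: issue MUL r0<-Mul1 | r0:Mul1,r1:6,r2:7,r3:4
c2: issue SUB r1<-Add1 | r0:Mul1,r1:Add1,r2:7,r3:4
c3: issue ADD r1<-Add2 | r0:Mul1,r1:Add2,r2:7,r3:4
c4: stall | r0:Mul1,r1:Add2,r2:7,r3:4
c5: CDB Add1=-1; issue SUB r0<-Add1 | r0:Add1,r1:Add2,r2:7,r3:4
c6: CDB Add2=11; issue SUB r1<-Add2 | r0:Add1,r1:Add2,r2:7,r3:4
c7: CDB Mul1=21 | r0:Add1,r1:Add2,r2:7,r3:4
c8: - | r0:Add1,r1:Add2,r2:7,r3:4
c9: - | r0:Add1,r1:Add2,r2:7,r3:4
c10: CDB Add1=10 | r0:10,r1:Add2,r2:7,r3:4

STATUS = TAG Add2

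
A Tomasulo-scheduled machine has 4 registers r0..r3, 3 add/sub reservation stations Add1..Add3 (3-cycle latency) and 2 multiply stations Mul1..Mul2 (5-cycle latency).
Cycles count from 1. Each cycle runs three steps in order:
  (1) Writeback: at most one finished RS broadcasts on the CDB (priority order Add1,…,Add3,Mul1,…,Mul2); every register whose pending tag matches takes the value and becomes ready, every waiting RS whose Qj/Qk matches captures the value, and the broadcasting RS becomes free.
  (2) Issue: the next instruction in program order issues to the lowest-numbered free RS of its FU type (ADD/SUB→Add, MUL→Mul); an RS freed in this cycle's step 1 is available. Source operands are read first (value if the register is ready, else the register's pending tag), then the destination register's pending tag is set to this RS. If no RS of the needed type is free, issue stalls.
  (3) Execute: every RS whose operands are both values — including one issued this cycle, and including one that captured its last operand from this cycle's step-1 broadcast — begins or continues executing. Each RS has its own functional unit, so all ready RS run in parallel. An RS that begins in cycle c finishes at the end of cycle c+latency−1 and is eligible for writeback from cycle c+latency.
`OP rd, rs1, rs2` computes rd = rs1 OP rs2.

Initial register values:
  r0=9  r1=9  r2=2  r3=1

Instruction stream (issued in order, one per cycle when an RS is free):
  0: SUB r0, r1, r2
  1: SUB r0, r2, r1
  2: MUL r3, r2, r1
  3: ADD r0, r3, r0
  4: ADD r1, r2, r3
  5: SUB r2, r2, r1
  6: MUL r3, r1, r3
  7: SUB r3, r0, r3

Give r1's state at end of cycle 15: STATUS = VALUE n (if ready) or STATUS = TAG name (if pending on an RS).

cycle 1: issue SUB r0<-Add1 // r0:Add1,r1:9,r2:2,r3:1
cycle 2: issue SUB r0<-Add2 // r0:Add2,r1:9,r2:2,r3:1
cycle 3: issue MUL r3<-Mul1 // r0:Add2,r1:9,r2:2,r3:Mul1
cycle 4: CDB Add1=7; issue ADD r0<-Add1 // r0:Add1,r1:9,r2:2,r3:Mul1
cycle 5: CDB Add2=-7; issue ADD r1<-Add2 // r0:Add1,r1:Add2,r2:2,r3:Mul1
cycle 6: issue SUB r2<-Add3 // r0:Add1,r1:Add2,r2:Add3,r3:Mul1
cycle 7: issue MUL r3<-Mul2 // r0:Add1,r1:Add2,r2:Add3,r3:Mul2
cycle 8: CDB Mul1=18; stall // r0:Add1,r1:Add2,r2:Add3,r3:Mul2
cycle 9: stall // r0:Add1,r1:Add2,r2:Add3,r3:Mul2
cycle 10: stall // r0:Add1,r1:Add2,r2:Add3,r3:Mul2
cycle 11: CDB Add1=11; issue SUB r3<-Add1 // r0:11,r1:Add2,r2:Add3,r3:Add1
cycle 12: CDB Add2=20 // r0:11,r1:20,r2:Add3,r3:Add1
cycle 13: - // r0:11,r1:20,r2:Add3,r3:Add1
cycle 14: - // r0:11,r1:20,r2:Add3,r3:Add1
cycle 15: CDB Add3=-18 // r0:11,r1:20,r2:-18,r3:Add1

STATUS = VALUE 20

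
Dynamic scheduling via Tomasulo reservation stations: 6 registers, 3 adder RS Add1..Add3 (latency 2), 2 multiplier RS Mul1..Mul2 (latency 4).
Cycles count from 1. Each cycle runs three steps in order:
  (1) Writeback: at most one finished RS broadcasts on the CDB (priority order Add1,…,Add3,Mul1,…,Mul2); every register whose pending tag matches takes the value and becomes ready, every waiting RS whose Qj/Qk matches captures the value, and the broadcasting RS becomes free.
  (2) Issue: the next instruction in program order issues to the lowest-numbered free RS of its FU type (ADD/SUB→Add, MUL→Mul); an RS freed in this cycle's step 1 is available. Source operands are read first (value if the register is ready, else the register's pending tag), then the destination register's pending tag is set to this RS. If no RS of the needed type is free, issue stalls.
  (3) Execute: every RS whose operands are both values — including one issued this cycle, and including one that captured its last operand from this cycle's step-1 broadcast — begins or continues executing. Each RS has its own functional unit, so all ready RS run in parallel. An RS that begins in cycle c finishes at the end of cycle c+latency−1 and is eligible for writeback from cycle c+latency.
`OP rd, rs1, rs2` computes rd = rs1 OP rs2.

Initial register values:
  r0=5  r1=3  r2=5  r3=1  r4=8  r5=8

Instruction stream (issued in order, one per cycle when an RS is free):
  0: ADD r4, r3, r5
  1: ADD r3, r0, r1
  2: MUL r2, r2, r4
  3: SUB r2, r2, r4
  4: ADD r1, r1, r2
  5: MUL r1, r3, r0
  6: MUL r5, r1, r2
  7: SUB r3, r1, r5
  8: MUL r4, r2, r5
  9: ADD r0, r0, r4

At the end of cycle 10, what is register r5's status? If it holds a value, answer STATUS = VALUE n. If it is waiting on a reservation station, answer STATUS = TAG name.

cycle 1: issue ADD r4<-Add1 // r0:5,r1:3,r2:5,r3:1,r4:Add1,r5:8
cycle 2: issue ADD r3<-Add2 // r0:5,r1:3,r2:5,r3:Add2,r4:Add1,r5:8
cycle 3: CDB Add1=9; issue MUL r2<-Mul1 // r0:5,r1:3,r2:Mul1,r3:Add2,r4:9,r5:8
cycle 4: CDB Add2=8; issue SUB r2<-Add1 // r0:5,r1:3,r2:Add1,r3:8,r4:9,r5:8
cycle 5: issue ADD r1<-Add2 // r0:5,r1:Add2,r2:Add1,r3:8,r4:9,r5:8
cycle 6: issue MUL r1<-Mul2 // r0:5,r1:Mul2,r2:Add1,r3:8,r4:9,r5:8
cycle 7: CDB Mul1=45; issue MUL r5<-Mul1 // r0:5,r1:Mul2,r2:Add1,r3:8,r4:9,r5:Mul1
cycle 8: issue SUB r3<-Add3 // r0:5,r1:Mul2,r2:Add1,r3:Add3,r4:9,r5:Mul1
cycle 9: CDB Add1=36; stall // r0:5,r1:Mul2,r2:36,r3:Add3,r4:9,r5:Mul1
cycle 10: CDB Mul2=40; issue MUL r4<-Mul2 // r0:5,r1:40,r2:36,r3:Add3,r4:Mul2,r5:Mul1

STATUS = TAG Mul1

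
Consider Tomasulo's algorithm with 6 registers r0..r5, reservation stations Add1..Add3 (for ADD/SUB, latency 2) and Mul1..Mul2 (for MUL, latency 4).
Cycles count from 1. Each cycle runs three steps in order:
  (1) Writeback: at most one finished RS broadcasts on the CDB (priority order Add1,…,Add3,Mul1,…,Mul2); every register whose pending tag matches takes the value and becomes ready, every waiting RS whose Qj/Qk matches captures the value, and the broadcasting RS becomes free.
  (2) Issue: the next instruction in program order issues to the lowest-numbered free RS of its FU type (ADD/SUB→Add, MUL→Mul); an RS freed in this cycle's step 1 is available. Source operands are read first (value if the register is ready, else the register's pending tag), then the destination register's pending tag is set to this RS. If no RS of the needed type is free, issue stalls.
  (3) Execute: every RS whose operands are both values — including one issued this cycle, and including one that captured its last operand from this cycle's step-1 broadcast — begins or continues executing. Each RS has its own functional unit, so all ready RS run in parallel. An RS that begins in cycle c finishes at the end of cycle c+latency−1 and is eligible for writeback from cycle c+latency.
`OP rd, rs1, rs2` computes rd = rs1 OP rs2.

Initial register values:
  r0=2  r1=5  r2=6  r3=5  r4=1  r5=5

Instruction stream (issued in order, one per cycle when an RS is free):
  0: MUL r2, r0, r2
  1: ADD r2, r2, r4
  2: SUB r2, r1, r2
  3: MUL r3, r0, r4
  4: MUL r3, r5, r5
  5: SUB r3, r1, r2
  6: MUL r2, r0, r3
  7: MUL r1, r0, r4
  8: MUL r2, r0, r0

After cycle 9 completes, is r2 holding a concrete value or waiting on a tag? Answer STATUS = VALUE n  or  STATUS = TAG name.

STATUS = TAG Mul2

  c1: issue MUL r2<-Mul1  regs: r0:2,r1:5,r2:Mul1,r3:5,r4:1,r5:5
  c2: issue ADD r2<-Add1  regs: r0:2,r1:5,r2:Add1,r3:5,r4:1,r5:5
  c3: issue SUB r2<-Add2  regs: r0:2,r1:5,r2:Add2,r3:5,r4:1,r5:5
  c4: issue MUL r3<-Mul2  regs: r0:2,r1:5,r2:Add2,r3:Mul2,r4:1,r5:5
  c5: CDB Mul1=12; issue MUL r3<-Mul1  regs: r0:2,r1:5,r2:Add2,r3:Mul1,r4:1,r5:5
  c6: issue SUB r3<-Add3  regs: r0:2,r1:5,r2:Add2,r3:Add3,r4:1,r5:5
  c7: CDB Add1=13; stall  regs: r0:2,r1:5,r2:Add2,r3:Add3,r4:1,r5:5
  c8: CDB Mul2=2; issue MUL r2<-Mul2  regs: r0:2,r1:5,r2:Mul2,r3:Add3,r4:1,r5:5
  c9: CDB Add2=-8; stall  regs: r0:2,r1:5,r2:Mul2,r3:Add3,r4:1,r5:5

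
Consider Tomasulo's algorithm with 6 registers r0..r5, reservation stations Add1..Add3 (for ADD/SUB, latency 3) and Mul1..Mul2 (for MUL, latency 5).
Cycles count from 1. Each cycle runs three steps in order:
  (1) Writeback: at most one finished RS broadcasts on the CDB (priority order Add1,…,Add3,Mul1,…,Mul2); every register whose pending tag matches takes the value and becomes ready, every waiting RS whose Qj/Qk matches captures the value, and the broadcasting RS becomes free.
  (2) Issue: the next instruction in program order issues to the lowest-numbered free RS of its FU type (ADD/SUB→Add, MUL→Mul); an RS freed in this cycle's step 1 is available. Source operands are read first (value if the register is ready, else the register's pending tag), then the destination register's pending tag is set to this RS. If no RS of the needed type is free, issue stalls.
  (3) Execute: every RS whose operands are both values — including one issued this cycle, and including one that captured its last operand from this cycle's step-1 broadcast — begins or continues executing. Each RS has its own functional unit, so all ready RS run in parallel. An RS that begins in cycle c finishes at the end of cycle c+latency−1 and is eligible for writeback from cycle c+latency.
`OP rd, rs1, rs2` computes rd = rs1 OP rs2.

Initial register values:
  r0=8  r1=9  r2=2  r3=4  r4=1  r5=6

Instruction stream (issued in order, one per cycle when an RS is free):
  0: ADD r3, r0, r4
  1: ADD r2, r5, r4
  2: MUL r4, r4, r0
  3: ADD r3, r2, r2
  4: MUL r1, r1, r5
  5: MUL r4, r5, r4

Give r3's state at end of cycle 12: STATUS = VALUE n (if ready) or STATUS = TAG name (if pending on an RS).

STATUS = VALUE 14

cycle 1: issue ADD r3<-Add1 // r0:8,r1:9,r2:2,r3:Add1,r4:1,r5:6
cycle 2: issue ADD r2<-Add2 // r0:8,r1:9,r2:Add2,r3:Add1,r4:1,r5:6
cycle 3: issue MUL r4<-Mul1 // r0:8,r1:9,r2:Add2,r3:Add1,r4:Mul1,r5:6
cycle 4: CDB Add1=9; issue ADD r3<-Add1 // r0:8,r1:9,r2:Add2,r3:Add1,r4:Mul1,r5:6
cycle 5: CDB Add2=7; issue MUL r1<-Mul2 // r0:8,r1:Mul2,r2:7,r3:Add1,r4:Mul1,r5:6
cycle 6: stall // r0:8,r1:Mul2,r2:7,r3:Add1,r4:Mul1,r5:6
cycle 7: stall // r0:8,r1:Mul2,r2:7,r3:Add1,r4:Mul1,r5:6
cycle 8: CDB Add1=14; stall // r0:8,r1:Mul2,r2:7,r3:14,r4:Mul1,r5:6
cycle 9: CDB Mul1=8; issue MUL r4<-Mul1 // r0:8,r1:Mul2,r2:7,r3:14,r4:Mul1,r5:6
cycle 10: CDB Mul2=54 // r0:8,r1:54,r2:7,r3:14,r4:Mul1,r5:6
cycle 11: - // r0:8,r1:54,r2:7,r3:14,r4:Mul1,r5:6
cycle 12: - // r0:8,r1:54,r2:7,r3:14,r4:Mul1,r5:6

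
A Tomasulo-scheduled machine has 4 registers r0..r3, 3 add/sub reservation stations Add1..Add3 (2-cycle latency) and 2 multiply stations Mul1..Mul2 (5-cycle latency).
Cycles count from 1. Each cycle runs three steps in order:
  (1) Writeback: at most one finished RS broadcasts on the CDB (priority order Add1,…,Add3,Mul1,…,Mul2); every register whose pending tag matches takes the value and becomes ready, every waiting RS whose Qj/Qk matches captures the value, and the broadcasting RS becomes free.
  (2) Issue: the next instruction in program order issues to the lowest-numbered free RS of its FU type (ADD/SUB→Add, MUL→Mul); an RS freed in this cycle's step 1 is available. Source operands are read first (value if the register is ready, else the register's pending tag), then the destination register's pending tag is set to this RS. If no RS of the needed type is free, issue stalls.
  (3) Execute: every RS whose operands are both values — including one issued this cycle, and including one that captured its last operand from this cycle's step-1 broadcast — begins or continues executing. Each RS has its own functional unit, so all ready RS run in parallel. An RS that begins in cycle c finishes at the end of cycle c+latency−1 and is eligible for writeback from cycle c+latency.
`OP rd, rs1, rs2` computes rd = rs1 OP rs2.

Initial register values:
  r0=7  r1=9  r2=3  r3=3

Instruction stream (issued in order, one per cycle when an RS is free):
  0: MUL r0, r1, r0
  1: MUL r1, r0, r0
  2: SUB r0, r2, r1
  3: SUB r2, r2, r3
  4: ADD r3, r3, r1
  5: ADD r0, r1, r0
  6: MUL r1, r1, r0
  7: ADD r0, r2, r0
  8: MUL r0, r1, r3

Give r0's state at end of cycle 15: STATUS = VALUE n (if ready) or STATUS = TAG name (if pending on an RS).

cycle 1: issue MUL r0<-Mul1 // r0:Mul1,r1:9,r2:3,r3:3
cycle 2: issue MUL r1<-Mul2 // r0:Mul1,r1:Mul2,r2:3,r3:3
cycle 3: issue SUB r0<-Add1 // r0:Add1,r1:Mul2,r2:3,r3:3
cycle 4: issue SUB r2<-Add2 // r0:Add1,r1:Mul2,r2:Add2,r3:3
cycle 5: issue ADD r3<-Add3 // r0:Add1,r1:Mul2,r2:Add2,r3:Add3
cycle 6: CDB Add2=0; issue ADD r0<-Add2 // r0:Add2,r1:Mul2,r2:0,r3:Add3
cycle 7: CDB Mul1=63; issue MUL r1<-Mul1 // r0:Add2,r1:Mul1,r2:0,r3:Add3
cycle 8: stall // r0:Add2,r1:Mul1,r2:0,r3:Add3
cycle 9: stall // r0:Add2,r1:Mul1,r2:0,r3:Add3
cycle 10: stall // r0:Add2,r1:Mul1,r2:0,r3:Add3
cycle 11: stall // r0:Add2,r1:Mul1,r2:0,r3:Add3
cycle 12: CDB Mul2=3969; stall // r0:Add2,r1:Mul1,r2:0,r3:Add3
cycle 13: stall // r0:Add2,r1:Mul1,r2:0,r3:Add3
cycle 14: CDB Add1=-3966; issue ADD r0<-Add1 // r0:Add1,r1:Mul1,r2:0,r3:Add3
cycle 15: CDB Add3=3972; issue MUL r0<-Mul2 // r0:Mul2,r1:Mul1,r2:0,r3:3972

STATUS = TAG Mul2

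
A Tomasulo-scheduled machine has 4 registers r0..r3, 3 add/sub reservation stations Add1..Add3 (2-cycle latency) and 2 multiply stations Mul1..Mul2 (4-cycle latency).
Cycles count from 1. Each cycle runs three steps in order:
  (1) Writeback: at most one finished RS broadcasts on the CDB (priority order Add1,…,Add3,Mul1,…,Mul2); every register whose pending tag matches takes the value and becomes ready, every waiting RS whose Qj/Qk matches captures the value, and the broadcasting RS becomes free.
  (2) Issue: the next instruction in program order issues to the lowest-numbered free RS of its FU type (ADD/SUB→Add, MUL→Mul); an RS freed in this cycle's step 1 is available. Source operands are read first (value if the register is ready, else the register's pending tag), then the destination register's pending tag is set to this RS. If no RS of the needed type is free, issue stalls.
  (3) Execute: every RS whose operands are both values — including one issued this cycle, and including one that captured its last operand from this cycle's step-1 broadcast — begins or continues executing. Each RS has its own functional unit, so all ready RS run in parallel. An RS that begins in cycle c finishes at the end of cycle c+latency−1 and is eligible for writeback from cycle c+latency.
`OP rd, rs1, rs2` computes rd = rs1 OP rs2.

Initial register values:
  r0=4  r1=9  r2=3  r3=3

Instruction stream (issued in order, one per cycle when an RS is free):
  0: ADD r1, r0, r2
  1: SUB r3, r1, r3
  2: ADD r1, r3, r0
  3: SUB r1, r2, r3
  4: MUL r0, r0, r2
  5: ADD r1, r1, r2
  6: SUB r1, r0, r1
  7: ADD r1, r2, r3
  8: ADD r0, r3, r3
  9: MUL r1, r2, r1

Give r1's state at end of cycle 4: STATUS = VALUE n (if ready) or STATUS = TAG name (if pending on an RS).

  c1: issue ADD r1<-Add1  regs: r0:4,r1:Add1,r2:3,r3:3
  c2: issue SUB r3<-Add2  regs: r0:4,r1:Add1,r2:3,r3:Add2
  c3: CDB Add1=7; issue ADD r1<-Add1  regs: r0:4,r1:Add1,r2:3,r3:Add2
  c4: issue SUB r1<-Add3  regs: r0:4,r1:Add3,r2:3,r3:Add2

STATUS = TAG Add3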